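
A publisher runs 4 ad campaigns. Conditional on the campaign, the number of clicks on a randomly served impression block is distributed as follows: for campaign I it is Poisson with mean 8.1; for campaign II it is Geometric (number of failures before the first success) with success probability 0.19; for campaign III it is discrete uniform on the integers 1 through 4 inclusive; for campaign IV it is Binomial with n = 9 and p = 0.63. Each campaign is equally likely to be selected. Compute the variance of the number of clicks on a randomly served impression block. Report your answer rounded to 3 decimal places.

12.667

Per component, I: μ=8.1, E[X²]=73.71; II: μ=4.26316, E[X²]=40.6122; III: μ=2.5, E[X²]=7.5; IV: μ=5.67, E[X²]=34.2468.
E[X] = 0.25·8.1 + 0.25·4.26316 + 0.25·2.5 + 0.25·5.67 = 5.13329.
E[X²] = 0.25·73.71 + 0.25·40.6122 + 0.25·7.5 + 0.25·34.2468 = 39.0172.
Var(X) = E[X²] − (E[X])² = 39.0172 − 26.3507 = 12.6666.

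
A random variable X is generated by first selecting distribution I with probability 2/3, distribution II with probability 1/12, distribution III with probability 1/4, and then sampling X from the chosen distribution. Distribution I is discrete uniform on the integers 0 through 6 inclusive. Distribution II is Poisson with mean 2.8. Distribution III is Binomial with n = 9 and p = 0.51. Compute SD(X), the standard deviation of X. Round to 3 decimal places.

1.988

Per component, I: μ=3, E[X²]=13; II: μ=2.8, E[X²]=10.64; III: μ=4.59, E[X²]=23.3172.
E[X] = 0.666667·3 + 0.0833333·2.8 + 0.25·4.59 = 3.38083.
E[X²] = 0.666667·13 + 0.0833333·10.64 + 0.25·23.3172 = 15.3826.
Var(X) = E[X²] − (E[X])² = 15.3826 − 11.43 = 3.9526.
SD(X) = √3.9526 = 1.98811.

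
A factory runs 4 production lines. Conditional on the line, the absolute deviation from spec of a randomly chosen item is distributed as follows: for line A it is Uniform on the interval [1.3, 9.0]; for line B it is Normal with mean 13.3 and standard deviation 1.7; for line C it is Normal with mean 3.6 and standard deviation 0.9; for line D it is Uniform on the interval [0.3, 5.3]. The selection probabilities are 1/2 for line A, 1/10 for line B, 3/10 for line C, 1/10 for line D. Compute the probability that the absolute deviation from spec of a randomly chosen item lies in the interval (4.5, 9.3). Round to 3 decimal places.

Conditional on each line, P(4.5 < X < 9.3): A: 0.584416; B: 0.00931268; C: 0.158655; D: 0.16.
By total probability, P(4.5 < X < 9.3) = 0.5·0.584416 + 0.1·0.00931268 + 0.3·0.158655 + 0.1·0.16 = 0.356736.

0.357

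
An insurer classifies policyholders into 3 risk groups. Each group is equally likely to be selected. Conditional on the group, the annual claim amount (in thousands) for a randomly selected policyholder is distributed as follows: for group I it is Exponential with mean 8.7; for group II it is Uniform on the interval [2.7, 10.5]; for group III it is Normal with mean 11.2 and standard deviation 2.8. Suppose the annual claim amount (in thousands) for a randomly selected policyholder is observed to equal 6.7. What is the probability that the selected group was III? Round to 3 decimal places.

0.178

Likelihoods f(6.7 | ·): I: 0.0532138; II: 0.128205; III: 0.0391634.
Posterior ∝ prior × likelihood. Numerator for III: 0.333333·0.0391634 = 0.0130545.
Normalizing constant: 0.333333·0.0532138 + 0.333333·0.128205 + 0.333333·0.0391634 = 0.0735274.
P(III | observation) = 0.0130545 / 0.0735274 = 0.177546.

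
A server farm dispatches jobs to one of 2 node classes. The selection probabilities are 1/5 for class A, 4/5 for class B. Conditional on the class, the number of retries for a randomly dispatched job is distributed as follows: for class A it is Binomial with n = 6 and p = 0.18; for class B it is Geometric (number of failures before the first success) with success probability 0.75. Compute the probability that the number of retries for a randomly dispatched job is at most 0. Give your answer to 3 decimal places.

0.661

Conditional on each class, P(X ≤ 0): A: 0.304007; B: 0.75.
By total probability, P(X ≤ 0) = 0.2·0.304007 + 0.8·0.75 = 0.660801.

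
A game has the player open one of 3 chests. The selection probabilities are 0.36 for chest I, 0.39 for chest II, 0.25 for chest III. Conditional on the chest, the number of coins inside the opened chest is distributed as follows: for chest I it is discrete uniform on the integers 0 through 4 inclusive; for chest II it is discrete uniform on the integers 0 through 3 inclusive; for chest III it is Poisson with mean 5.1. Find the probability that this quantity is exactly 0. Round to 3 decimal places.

Conditional on each chest, P(X = 0): I: 0.2; II: 0.25; III: 0.00609675.
By total probability, P(X = 0) = 0.36·0.2 + 0.39·0.25 + 0.25·0.00609675 = 0.171024.

0.171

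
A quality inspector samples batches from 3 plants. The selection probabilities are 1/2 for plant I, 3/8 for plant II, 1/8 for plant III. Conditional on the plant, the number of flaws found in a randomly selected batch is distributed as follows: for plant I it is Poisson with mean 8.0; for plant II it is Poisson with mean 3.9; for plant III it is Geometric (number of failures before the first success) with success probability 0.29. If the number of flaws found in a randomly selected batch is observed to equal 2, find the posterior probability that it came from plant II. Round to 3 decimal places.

0.709

Likelihoods P(X=2 | ·): I: 0.0107348; II: 0.15394; III: 0.146189.
Posterior ∝ prior × likelihood. Numerator for II: 0.375·0.15394 = 0.0577274.
Normalizing constant: 0.5·0.0107348 + 0.375·0.15394 + 0.125·0.146189 = 0.0813684.
P(II | observation) = 0.0577274 / 0.0813684 = 0.709457.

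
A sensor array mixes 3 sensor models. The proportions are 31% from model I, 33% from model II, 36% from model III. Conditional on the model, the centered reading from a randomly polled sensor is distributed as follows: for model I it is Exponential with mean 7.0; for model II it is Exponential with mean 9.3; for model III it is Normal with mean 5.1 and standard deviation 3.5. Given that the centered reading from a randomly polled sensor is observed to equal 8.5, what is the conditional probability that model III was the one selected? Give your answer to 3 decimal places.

Likelihoods f(8.5 | ·): I: 0.0424174; II: 0.0431103; III: 0.0711092.
Posterior ∝ prior × likelihood. Numerator for III: 0.36·0.0711092 = 0.0255993.
Normalizing constant: 0.31·0.0424174 + 0.33·0.0431103 + 0.36·0.0711092 = 0.0529751.
P(III | observation) = 0.0255993 / 0.0529751 = 0.483233.

0.483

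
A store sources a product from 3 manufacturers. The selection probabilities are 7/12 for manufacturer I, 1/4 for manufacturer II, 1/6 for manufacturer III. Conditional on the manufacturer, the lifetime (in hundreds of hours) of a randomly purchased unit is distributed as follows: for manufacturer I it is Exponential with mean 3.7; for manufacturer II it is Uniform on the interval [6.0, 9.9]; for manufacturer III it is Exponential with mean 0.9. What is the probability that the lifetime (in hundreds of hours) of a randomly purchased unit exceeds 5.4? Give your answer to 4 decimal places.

Conditional on each manufacturer, P(X > 5.4): I: 0.232362; II: 1; III: 0.00247875.
By total probability, P(X > 5.4) = 0.583333·0.232362 + 0.25·1 + 0.166667·0.00247875 = 0.385958.

0.3860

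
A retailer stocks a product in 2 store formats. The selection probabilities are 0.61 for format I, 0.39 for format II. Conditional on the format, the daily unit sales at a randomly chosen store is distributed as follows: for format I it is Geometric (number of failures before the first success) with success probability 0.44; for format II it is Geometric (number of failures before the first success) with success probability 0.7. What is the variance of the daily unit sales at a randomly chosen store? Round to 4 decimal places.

Per component, I: μ=1.27273, E[X²]=4.5124; II: μ=0.428571, E[X²]=0.795918.
E[X] = 0.61·1.27273 + 0.39·0.428571 = 0.943506.
E[X²] = 0.61·4.5124 + 0.39·0.795918 = 3.06297.
Var(X) = E[X²] − (E[X])² = 3.06297 − 0.890205 = 2.17277.

2.1728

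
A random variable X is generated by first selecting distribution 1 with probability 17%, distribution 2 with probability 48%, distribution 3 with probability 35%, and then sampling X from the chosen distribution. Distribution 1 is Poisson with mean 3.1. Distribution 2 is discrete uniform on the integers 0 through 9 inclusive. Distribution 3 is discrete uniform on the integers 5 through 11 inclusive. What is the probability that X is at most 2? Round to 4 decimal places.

Conditional on each component, P(X ≤ 2): 1: 0.401163; 2: 0.3; 3: 0.
By total probability, P(X ≤ 2) = 0.17·0.401163 + 0.48·0.3 + 0.35·0 = 0.212198.

0.2122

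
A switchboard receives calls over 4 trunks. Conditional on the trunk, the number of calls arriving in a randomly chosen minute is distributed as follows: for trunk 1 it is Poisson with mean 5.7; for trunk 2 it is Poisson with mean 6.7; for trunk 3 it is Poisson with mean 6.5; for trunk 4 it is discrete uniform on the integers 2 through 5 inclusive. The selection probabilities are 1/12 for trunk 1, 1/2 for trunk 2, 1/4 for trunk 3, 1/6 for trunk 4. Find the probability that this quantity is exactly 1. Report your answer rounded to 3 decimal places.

0.008

Conditional on each trunk, P(X = 1): 1: 0.019072; 2: 0.00824711; 3: 0.00977235; 4: 0.
By total probability, P(X = 1) = 0.0833333·0.019072 + 0.5·0.00824711 + 0.25·0.00977235 + 0.166667·0 = 0.00815598.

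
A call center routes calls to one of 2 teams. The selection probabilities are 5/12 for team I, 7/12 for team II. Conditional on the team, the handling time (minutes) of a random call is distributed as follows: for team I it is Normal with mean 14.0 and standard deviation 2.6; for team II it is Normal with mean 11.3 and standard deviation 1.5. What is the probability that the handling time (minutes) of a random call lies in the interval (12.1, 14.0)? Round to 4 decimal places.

0.2637

Conditional on each team, P(12.1 < X < 14.0): I: 0.26754; II: 0.260971.
By total probability, P(12.1 < X < 14.0) = 0.416667·0.26754 + 0.583333·0.260971 = 0.263708.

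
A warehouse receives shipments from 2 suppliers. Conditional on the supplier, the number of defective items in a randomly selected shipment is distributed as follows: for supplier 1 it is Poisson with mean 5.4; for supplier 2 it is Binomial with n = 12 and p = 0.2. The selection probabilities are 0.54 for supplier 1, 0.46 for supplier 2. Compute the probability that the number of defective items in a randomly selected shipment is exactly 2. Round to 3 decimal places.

Conditional on each supplier, P(X = 2): 1: 0.0658518; 2: 0.283468.
By total probability, P(X = 2) = 0.54·0.0658518 + 0.46·0.283468 = 0.165955.

0.166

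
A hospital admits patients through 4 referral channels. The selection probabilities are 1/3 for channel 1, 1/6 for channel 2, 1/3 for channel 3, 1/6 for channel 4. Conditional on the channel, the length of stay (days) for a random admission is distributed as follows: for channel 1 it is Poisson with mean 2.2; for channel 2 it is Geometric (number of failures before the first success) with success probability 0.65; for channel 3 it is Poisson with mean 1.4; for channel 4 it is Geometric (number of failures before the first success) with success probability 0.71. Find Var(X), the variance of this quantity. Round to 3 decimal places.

Per component, 1: μ=2.2, E[X²]=7.04; 2: μ=0.538462, E[X²]=1.11834; 3: μ=1.4, E[X²]=3.36; 4: μ=0.408451, E[X²]=0.742115.
E[X] = 0.333333·2.2 + 0.166667·0.538462 + 0.333333·1.4 + 0.166667·0.408451 = 1.35782.
E[X²] = 0.333333·7.04 + 0.166667·1.11834 + 0.333333·3.36 + 0.166667·0.742115 = 3.77674.
Var(X) = E[X²] − (E[X])² = 3.77674 − 1.84367 = 1.93307.

1.933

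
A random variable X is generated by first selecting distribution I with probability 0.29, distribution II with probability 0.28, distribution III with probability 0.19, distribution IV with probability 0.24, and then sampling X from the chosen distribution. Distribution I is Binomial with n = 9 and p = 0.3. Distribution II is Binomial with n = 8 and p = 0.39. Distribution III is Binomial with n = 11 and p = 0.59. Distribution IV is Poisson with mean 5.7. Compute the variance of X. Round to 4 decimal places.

5.4667

Per component, I: μ=2.7, E[X²]=9.18; II: μ=3.12, E[X²]=11.6376; III: μ=6.49, E[X²]=44.781; IV: μ=5.7, E[X²]=38.19.
E[X] = 0.29·2.7 + 0.28·3.12 + 0.19·6.49 + 0.24·5.7 = 4.2577.
E[X²] = 0.29·9.18 + 0.28·11.6376 + 0.19·44.781 + 0.24·38.19 = 23.5947.
Var(X) = E[X²] − (E[X])² = 23.5947 − 18.128 = 5.46671.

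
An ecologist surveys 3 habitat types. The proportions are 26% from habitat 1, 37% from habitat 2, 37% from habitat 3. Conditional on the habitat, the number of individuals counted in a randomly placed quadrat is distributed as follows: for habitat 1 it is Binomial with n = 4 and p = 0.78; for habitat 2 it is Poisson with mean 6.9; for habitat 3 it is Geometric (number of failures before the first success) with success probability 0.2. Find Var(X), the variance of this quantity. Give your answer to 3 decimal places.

Per component, 1: μ=3.12, E[X²]=10.4208; 2: μ=6.9, E[X²]=54.51; 3: μ=4, E[X²]=36.
E[X] = 0.26·3.12 + 0.37·6.9 + 0.37·4 = 4.8442.
E[X²] = 0.26·10.4208 + 0.37·54.51 + 0.37·36 = 36.1981.
Var(X) = E[X²] − (E[X])² = 36.1981 − 23.4663 = 12.7318.

12.732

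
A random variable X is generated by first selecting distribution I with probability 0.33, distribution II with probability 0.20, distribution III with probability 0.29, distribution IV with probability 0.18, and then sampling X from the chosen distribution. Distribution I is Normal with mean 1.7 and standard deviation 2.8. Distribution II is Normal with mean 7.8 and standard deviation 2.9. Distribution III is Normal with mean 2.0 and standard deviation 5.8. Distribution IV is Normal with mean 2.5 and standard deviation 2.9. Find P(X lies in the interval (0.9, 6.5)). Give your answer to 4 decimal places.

Conditional on each component, P(0.9 < X < 6.5): I: 0.569213; II: 0.318305; III: 0.356295; IV: 0.625532.
By total probability, P(0.9 < X < 6.5) = 0.33·0.569213 + 0.2·0.318305 + 0.29·0.356295 + 0.18·0.625532 = 0.467423.

0.4674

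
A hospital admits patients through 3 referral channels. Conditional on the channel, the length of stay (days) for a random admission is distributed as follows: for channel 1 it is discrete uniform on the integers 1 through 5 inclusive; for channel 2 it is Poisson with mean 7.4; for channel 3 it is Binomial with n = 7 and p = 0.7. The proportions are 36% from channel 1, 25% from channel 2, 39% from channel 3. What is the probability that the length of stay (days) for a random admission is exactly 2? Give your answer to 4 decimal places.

0.0859

Conditional on each channel, P(X = 2): 1: 0.2; 2: 0.0167361; 3: 0.0250047.
By total probability, P(X = 2) = 0.36·0.2 + 0.25·0.0167361 + 0.39·0.0250047 = 0.0859359.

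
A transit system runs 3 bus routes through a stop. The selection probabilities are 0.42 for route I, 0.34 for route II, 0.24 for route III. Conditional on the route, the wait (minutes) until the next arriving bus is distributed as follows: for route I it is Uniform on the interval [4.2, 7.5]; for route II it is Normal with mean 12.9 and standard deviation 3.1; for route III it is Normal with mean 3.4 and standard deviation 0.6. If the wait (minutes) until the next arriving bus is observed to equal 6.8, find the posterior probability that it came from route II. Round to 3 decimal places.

Likelihoods f(6.8 | ·): I: 0.30303; II: 0.0185675; III: 7.07815e-08.
Posterior ∝ prior × likelihood. Numerator for II: 0.34·0.0185675 = 0.00631294.
Normalizing constant: 0.42·0.30303 + 0.34·0.0185675 + 0.24·7.07815e-08 = 0.133586.
P(II | observation) = 0.00631294 / 0.133586 = 0.0472576.

0.047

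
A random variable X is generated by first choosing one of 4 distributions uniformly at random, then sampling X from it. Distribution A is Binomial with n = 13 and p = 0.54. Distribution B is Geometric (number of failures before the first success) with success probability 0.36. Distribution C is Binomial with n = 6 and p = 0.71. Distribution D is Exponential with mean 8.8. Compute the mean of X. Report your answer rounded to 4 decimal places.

Component means — A: 7.02; B: 1.77778; C: 4.26; D: 8.8.
E[X] = 0.25·7.02 + 0.25·1.77778 + 0.25·4.26 + 0.25·8.8 = 5.46444.

5.4644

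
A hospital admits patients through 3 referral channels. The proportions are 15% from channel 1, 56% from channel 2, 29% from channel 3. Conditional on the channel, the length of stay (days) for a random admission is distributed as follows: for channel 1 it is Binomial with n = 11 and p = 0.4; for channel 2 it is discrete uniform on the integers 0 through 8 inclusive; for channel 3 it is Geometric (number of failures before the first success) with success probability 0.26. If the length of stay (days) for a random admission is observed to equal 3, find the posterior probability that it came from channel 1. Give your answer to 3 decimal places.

0.223

Likelihoods P(X=3 | ·): 1: 0.177367; 2: 0.111111; 3: 0.105358.
Posterior ∝ prior × likelihood. Numerator for 1: 0.15·0.177367 = 0.0266051.
Normalizing constant: 0.15·0.177367 + 0.56·0.111111 + 0.29·0.105358 = 0.119381.
P(1 | observation) = 0.0266051 / 0.119381 = 0.222858.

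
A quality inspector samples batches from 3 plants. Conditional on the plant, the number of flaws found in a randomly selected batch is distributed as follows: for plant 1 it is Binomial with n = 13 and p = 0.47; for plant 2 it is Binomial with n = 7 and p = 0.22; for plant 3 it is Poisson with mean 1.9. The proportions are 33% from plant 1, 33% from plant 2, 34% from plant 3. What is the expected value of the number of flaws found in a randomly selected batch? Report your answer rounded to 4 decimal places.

3.1705

Component means — 1: 6.11; 2: 1.54; 3: 1.9.
E[X] = 0.33·6.11 + 0.33·1.54 + 0.34·1.9 = 3.1705.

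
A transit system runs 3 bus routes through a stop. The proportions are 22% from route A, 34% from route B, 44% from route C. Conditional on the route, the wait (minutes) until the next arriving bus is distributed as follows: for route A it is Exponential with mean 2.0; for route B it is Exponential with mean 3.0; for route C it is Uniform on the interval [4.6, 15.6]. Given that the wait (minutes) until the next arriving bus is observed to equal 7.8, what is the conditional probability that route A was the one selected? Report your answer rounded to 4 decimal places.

Likelihoods f(7.8 | ·): A: 0.010121; B: 0.0247579; C: 0.0909091.
Posterior ∝ prior × likelihood. Numerator for A: 0.22·0.010121 = 0.00222661.
Normalizing constant: 0.22·0.010121 + 0.34·0.0247579 + 0.44·0.0909091 = 0.0506443.
P(A | observation) = 0.00222661 / 0.0506443 = 0.0439657.

0.0440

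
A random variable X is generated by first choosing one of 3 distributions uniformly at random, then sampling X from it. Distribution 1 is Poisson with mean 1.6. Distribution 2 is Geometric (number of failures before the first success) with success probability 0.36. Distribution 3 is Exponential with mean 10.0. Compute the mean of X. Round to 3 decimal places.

4.459

Component means — 1: 1.6; 2: 1.77778; 3: 10.
E[X] = 0.333333·1.6 + 0.333333·1.77778 + 0.333333·10 = 4.45926.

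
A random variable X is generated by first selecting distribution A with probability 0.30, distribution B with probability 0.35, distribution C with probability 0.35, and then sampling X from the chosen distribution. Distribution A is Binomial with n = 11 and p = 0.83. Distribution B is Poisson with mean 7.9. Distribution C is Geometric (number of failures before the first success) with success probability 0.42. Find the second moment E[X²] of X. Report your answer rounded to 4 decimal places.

51.8995

For each component E[X²] = Var + (mean)², giving A: 84.909; B: 70.31; C: 5.19501.
Overall E[X²] = 0.3·84.909 + 0.35·70.31 + 0.35·5.19501 = 51.8995.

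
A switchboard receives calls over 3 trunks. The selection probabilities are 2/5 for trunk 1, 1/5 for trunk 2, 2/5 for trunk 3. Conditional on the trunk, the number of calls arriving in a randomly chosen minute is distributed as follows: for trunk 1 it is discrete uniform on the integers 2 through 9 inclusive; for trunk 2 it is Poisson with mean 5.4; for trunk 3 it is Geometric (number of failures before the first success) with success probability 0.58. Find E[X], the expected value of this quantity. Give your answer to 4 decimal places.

Component means — 1: 5.5; 2: 5.4; 3: 0.724138.
E[X] = 0.4·5.5 + 0.2·5.4 + 0.4·0.724138 = 3.56966.

3.5697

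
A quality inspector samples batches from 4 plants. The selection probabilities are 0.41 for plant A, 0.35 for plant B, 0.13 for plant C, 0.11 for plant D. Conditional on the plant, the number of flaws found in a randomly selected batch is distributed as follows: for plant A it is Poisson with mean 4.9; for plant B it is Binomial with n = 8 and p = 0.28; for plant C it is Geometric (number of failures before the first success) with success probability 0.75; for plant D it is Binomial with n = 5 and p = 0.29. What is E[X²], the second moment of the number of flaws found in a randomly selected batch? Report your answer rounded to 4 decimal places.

For each component E[X²] = Var + (mean)², giving A: 28.91; B: 6.6304; C: 0.555556; D: 3.132.
Overall E[X²] = 0.41·28.91 + 0.35·6.6304 + 0.13·0.555556 + 0.11·3.132 = 14.5905.

14.5905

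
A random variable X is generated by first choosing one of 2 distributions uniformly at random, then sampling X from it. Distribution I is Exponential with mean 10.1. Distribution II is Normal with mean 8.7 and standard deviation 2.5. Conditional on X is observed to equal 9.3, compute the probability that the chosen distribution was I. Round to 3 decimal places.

Likelihoods f(9.3 | ·): I: 0.0394261; II: 0.155047.
Posterior ∝ prior × likelihood. Numerator for I: 0.5·0.0394261 = 0.019713.
Normalizing constant: 0.5·0.0394261 + 0.5·0.155047 = 0.0972364.
P(I | observation) = 0.019713 / 0.0972364 = 0.202733.

0.203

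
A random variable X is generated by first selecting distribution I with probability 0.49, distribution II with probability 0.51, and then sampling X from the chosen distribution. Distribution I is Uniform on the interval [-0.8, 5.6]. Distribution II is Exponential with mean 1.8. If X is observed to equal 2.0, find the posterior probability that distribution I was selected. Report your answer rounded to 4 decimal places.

Likelihoods f(2.0 | ·): I: 0.15625; II: 0.182885.
Posterior ∝ prior × likelihood. Numerator for I: 0.49·0.15625 = 0.0765625.
Normalizing constant: 0.49·0.15625 + 0.51·0.182885 = 0.169834.
P(I | observation) = 0.0765625 / 0.169834 = 0.450808.

0.4508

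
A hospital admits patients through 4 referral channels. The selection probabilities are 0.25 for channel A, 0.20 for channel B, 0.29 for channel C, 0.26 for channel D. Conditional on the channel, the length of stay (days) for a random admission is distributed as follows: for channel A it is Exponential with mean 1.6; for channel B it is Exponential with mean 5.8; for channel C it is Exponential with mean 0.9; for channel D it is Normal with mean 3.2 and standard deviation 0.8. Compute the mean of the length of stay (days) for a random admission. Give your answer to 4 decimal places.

Component means — A: 1.6; B: 5.8; C: 0.9; D: 3.2.
E[X] = 0.25·1.6 + 0.2·5.8 + 0.29·0.9 + 0.26·3.2 = 2.653.

2.6530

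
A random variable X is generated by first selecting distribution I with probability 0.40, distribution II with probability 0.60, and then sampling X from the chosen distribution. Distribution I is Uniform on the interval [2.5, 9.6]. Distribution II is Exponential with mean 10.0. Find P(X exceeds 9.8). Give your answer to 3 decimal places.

0.225

Conditional on each component, P(X > 9.8): I: 0; II: 0.375311.
By total probability, P(X > 9.8) = 0.4·0 + 0.6·0.375311 = 0.225187.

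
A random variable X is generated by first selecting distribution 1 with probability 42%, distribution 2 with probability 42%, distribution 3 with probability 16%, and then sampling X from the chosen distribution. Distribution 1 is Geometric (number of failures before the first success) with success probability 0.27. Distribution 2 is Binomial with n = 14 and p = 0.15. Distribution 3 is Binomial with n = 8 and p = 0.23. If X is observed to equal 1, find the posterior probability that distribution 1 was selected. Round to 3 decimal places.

0.350

Likelihoods P(X=1 | ·): 1: 0.1971; 2: 0.253902; 3: 0.295293.
Posterior ∝ prior × likelihood. Numerator for 1: 0.42·0.1971 = 0.082782.
Normalizing constant: 0.42·0.1971 + 0.42·0.253902 + 0.16·0.295293 = 0.236667.
P(1 | observation) = 0.082782 / 0.236667 = 0.349782.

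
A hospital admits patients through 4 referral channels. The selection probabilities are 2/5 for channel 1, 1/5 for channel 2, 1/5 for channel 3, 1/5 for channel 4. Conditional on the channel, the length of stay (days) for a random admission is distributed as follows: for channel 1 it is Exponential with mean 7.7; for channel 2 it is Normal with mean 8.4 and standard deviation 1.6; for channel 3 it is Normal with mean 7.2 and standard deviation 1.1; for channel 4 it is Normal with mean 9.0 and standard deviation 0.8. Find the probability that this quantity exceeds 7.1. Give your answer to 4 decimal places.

0.6229

Conditional on each channel, P(X > 7.1): 1: 0.397692; 2: 0.791748; 3: 0.536218; 4: 0.991226.
By total probability, P(X > 7.1) = 0.4·0.397692 + 0.2·0.791748 + 0.2·0.536218 + 0.2·0.991226 = 0.622915.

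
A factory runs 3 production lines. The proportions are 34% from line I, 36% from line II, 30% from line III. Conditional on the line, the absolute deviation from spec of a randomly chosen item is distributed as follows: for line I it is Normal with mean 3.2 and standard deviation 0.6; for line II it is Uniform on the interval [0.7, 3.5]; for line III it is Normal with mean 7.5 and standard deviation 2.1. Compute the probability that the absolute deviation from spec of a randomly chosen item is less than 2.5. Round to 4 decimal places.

Conditional on each line, P(X < 2.5): I: 0.121673; II: 0.642857; III: 0.00863397.
By total probability, P(X < 2.5) = 0.34·0.121673 + 0.36·0.642857 + 0.3·0.00863397 = 0.275387.

0.2754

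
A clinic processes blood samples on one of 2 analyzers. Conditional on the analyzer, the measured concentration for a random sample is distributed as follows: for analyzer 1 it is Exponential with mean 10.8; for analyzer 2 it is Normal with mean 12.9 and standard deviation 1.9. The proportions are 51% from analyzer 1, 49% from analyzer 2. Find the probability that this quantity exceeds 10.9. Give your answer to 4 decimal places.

0.6042

Conditional on each analyzer, P(X > 10.9): 1: 0.364489; 2: 0.853745.
By total probability, P(X > 10.9) = 0.51·0.364489 + 0.49·0.853745 = 0.604224.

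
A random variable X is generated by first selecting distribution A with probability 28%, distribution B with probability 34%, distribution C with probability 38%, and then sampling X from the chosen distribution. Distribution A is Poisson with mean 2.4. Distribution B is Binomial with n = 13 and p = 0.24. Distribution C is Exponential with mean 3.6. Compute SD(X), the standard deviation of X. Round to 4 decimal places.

Per component, A: μ=2.4, E[X²]=8.16; B: μ=3.12, E[X²]=12.1056; C: μ=3.6, E[X²]=25.92.
E[X] = 0.28·2.4 + 0.34·3.12 + 0.38·3.6 = 3.1008.
E[X²] = 0.28·8.16 + 0.34·12.1056 + 0.38·25.92 = 16.2503.
Var(X) = E[X²] − (E[X])² = 16.2503 − 9.61496 = 6.63534.
SD(X) = √6.63534 = 2.57592.

2.5759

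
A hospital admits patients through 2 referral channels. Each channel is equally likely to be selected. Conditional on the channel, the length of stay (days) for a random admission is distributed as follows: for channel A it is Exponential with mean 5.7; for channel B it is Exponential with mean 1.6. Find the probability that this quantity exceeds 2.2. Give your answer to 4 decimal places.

0.4663

Conditional on each channel, P(X > 2.2): A: 0.679794; B: 0.25284.
By total probability, P(X > 2.2) = 0.5·0.679794 + 0.5·0.25284 = 0.466317.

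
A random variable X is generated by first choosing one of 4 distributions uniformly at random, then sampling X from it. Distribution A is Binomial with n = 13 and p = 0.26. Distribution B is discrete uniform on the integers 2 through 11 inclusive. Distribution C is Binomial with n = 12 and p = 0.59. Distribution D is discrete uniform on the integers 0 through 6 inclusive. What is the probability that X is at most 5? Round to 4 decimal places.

0.5848

Conditional on each component, P(X ≤ 5): A: 0.905646; B: 0.4; C: 0.176456; D: 0.857143.
By total probability, P(X ≤ 5) = 0.25·0.905646 + 0.25·0.4 + 0.25·0.176456 + 0.25·0.857143 = 0.584811.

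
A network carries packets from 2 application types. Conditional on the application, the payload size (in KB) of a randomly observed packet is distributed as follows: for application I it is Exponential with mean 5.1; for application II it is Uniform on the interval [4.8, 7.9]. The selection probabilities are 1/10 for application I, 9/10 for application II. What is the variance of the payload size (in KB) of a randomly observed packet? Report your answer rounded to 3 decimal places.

3.462

Per component, I: μ=5.1, E[X²]=52.02; II: μ=6.35, E[X²]=41.1233.
E[X] = 0.1·5.1 + 0.9·6.35 = 6.225.
E[X²] = 0.1·52.02 + 0.9·41.1233 = 42.213.
Var(X) = E[X²] − (E[X])² = 42.213 − 38.7506 = 3.46238.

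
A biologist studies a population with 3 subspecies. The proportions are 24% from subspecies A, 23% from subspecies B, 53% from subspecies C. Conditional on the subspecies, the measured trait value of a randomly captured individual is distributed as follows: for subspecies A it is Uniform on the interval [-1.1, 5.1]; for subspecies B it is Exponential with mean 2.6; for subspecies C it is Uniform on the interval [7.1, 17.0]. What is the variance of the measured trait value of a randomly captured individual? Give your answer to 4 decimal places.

30.4057

Per component, A: μ=2, E[X²]=7.20333; B: μ=2.6, E[X²]=13.52; C: μ=12.05, E[X²]=153.37.
E[X] = 0.24·2 + 0.23·2.6 + 0.53·12.05 = 7.4645.
E[X²] = 0.24·7.20333 + 0.23·13.52 + 0.53·153.37 = 86.1245.
Var(X) = E[X²] − (E[X])² = 86.1245 − 55.7188 = 30.4057.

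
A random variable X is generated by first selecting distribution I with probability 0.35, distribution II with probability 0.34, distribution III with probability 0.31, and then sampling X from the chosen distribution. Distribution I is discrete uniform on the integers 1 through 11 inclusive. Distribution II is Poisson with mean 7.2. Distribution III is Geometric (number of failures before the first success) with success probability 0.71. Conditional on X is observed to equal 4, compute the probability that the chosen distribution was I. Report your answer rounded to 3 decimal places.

0.515

Likelihoods P(X=4 | ·): I: 0.0909091; II: 0.0835985; III: 0.0050217.
Posterior ∝ prior × likelihood. Numerator for I: 0.35·0.0909091 = 0.0318182.
Normalizing constant: 0.35·0.0909091 + 0.34·0.0835985 + 0.31·0.0050217 = 0.0617984.
P(I | observation) = 0.0318182 / 0.0617984 = 0.514871.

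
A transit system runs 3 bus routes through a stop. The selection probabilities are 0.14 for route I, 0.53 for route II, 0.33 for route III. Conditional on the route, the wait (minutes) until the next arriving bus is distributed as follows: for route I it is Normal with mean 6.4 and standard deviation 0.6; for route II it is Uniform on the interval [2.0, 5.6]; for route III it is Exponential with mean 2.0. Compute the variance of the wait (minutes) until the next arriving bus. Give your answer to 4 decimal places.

Per component, I: μ=6.4, E[X²]=41.32; II: μ=3.8, E[X²]=15.52; III: μ=2, E[X²]=8.
E[X] = 0.14·6.4 + 0.53·3.8 + 0.33·2 = 3.57.
E[X²] = 0.14·41.32 + 0.53·15.52 + 0.33·8 = 16.6504.
Var(X) = E[X²] − (E[X])² = 16.6504 − 12.7449 = 3.9055.

3.9055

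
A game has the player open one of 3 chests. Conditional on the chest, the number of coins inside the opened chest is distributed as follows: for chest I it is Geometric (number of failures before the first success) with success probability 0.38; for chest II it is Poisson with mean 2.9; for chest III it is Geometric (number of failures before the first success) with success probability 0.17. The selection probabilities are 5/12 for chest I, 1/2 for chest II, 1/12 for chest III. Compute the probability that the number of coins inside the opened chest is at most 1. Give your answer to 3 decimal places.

Conditional on each chest, P(X ≤ 1): I: 0.6156; II: 0.214591; III: 0.3111.
By total probability, P(X ≤ 1) = 0.416667·0.6156 + 0.5·0.214591 + 0.0833333·0.3111 = 0.38972.

0.390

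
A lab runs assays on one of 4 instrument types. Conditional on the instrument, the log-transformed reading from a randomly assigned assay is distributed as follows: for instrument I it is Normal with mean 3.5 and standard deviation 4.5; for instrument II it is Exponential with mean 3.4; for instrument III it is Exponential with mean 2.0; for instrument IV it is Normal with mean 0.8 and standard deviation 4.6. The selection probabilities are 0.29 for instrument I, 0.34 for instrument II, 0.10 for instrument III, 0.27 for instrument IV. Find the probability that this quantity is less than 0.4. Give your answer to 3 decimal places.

0.253

Conditional on each instrument, P(X < 0.4): I: 0.245447; II: 0.11099; III: 0.181269; IV: 0.465353.
By total probability, P(X < 0.4) = 0.29·0.245447 + 0.34·0.11099 + 0.1·0.181269 + 0.27·0.465353 = 0.252688.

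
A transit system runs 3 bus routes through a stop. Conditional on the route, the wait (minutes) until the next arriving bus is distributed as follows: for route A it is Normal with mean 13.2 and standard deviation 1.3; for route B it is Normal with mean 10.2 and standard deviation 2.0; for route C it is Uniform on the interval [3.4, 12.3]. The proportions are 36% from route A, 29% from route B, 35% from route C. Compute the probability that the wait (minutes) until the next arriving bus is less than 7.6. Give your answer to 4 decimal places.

Conditional on each route, P(X < 7.6): A: 8.24833e-06; B: 0.0968005; C: 0.47191.
By total probability, P(X < 7.6) = 0.36·8.24833e-06 + 0.29·0.0968005 + 0.35·0.47191 = 0.193244.

0.1932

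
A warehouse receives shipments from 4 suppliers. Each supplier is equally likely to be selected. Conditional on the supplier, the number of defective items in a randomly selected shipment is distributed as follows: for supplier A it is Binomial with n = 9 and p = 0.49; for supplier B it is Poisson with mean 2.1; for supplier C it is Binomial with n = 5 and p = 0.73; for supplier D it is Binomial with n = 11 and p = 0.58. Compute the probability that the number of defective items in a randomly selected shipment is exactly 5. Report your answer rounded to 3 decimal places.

0.164

Conditional on each supplier, P(X = 5): A: 0.240786; B: 0.041677; C: 0.207307; D: 0.166448.
By total probability, P(X = 5) = 0.25·0.240786 + 0.25·0.041677 + 0.25·0.207307 + 0.25·0.166448 = 0.164055.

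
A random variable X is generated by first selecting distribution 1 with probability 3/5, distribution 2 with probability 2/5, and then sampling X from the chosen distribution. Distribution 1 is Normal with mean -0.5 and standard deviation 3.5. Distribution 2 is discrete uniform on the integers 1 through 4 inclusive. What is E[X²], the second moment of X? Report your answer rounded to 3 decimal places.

For each component E[X²] = Var + (mean)², giving 1: 12.5; 2: 7.5.
Overall E[X²] = 0.6·12.5 + 0.4·7.5 = 10.5.

10.500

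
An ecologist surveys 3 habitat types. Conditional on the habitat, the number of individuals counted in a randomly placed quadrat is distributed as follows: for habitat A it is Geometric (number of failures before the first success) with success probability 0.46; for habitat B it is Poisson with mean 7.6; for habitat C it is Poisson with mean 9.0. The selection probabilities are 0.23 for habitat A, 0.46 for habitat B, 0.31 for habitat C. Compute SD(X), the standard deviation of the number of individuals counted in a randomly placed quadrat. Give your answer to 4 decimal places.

3.9860

Per component, A: μ=1.17391, E[X²]=3.93006; B: μ=7.6, E[X²]=65.36; C: μ=9, E[X²]=90.
E[X] = 0.23·1.17391 + 0.46·7.6 + 0.31·9 = 6.556.
E[X²] = 0.23·3.93006 + 0.46·65.36 + 0.31·90 = 58.8695.
Var(X) = E[X²] − (E[X])² = 58.8695 − 42.9811 = 15.8884.
SD(X) = √15.8884 = 3.98602.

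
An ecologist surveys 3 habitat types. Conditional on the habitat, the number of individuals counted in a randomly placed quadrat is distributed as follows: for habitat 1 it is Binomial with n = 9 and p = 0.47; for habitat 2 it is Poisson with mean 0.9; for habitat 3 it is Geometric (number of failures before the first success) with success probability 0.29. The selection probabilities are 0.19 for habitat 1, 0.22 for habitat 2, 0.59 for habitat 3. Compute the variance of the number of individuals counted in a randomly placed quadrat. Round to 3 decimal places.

Per component, 1: μ=4.23, E[X²]=20.1348; 2: μ=0.9, E[X²]=1.71; 3: μ=2.44828, E[X²]=14.4364.
E[X] = 0.19·4.23 + 0.22·0.9 + 0.59·2.44828 = 2.44618.
E[X²] = 0.19·20.1348 + 0.22·1.71 + 0.59·14.4364 = 12.7193.
Var(X) = E[X²] − (E[X])² = 12.7193 − 5.98381 = 6.73547.

6.735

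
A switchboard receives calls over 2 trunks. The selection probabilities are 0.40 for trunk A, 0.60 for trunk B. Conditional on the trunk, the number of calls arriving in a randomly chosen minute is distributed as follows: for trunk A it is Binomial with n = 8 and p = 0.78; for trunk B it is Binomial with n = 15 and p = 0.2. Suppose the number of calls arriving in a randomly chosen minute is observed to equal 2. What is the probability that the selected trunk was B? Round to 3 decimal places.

Likelihoods P(X=2 | ·): A: 0.00193145; B: 0.230897.
Posterior ∝ prior × likelihood. Numerator for B: 0.6·0.230897 = 0.138538.
Normalizing constant: 0.4·0.00193145 + 0.6·0.230897 = 0.139311.
P(B | observation) = 0.138538 / 0.139311 = 0.994454.

0.994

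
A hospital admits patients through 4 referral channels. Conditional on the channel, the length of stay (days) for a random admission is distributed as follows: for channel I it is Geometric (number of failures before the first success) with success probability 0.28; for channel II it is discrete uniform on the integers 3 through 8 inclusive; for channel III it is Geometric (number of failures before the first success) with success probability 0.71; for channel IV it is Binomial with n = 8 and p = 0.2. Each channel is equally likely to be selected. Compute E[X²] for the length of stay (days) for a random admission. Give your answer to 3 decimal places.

13.386

For each component E[X²] = Var + (mean)², giving I: 15.7959; II: 33.1667; III: 0.742115; IV: 3.84.
Overall E[X²] = 0.25·15.7959 + 0.25·33.1667 + 0.25·0.742115 + 0.25·3.84 = 13.3862.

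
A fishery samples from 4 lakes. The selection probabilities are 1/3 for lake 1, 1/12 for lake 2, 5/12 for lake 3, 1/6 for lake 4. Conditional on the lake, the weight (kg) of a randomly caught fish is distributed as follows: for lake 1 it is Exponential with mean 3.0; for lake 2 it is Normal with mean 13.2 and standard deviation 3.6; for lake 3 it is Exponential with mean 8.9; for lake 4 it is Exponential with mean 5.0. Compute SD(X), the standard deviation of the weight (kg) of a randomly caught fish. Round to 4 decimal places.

7.1993

Per component, 1: μ=3, E[X²]=18; 2: μ=13.2, E[X²]=187.2; 3: μ=8.9, E[X²]=158.42; 4: μ=5, E[X²]=50.
E[X] = 0.333333·3 + 0.0833333·13.2 + 0.416667·8.9 + 0.166667·5 = 6.64167.
E[X²] = 0.333333·18 + 0.0833333·187.2 + 0.416667·158.42 + 0.166667·50 = 95.9417.
Var(X) = E[X²] − (E[X])² = 95.9417 − 44.1117 = 51.8299.
SD(X) = √51.8299 = 7.1993.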